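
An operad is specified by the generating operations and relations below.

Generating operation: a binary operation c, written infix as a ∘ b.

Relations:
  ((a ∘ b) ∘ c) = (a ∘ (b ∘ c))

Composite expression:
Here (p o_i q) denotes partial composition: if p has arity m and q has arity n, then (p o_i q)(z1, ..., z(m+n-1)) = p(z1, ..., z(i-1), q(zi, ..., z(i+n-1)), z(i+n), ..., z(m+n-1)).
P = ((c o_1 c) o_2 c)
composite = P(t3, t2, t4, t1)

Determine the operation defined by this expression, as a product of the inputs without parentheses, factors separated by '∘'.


t3 ∘ t2 ∘ t4 ∘ t1

Every regrouping of c is equal, so read the t-inputs in written order.
(t2 ∘ t4) unparenthesizes to t2 ∘ t4
(t3 ∘ (t2 ∘ t4)) unparenthesizes to t3 ∘ t2 ∘ t4
((t3 ∘ (t2 ∘ t4)) ∘ t1) unparenthesizes to t3 ∘ t2 ∘ t4 ∘ t1


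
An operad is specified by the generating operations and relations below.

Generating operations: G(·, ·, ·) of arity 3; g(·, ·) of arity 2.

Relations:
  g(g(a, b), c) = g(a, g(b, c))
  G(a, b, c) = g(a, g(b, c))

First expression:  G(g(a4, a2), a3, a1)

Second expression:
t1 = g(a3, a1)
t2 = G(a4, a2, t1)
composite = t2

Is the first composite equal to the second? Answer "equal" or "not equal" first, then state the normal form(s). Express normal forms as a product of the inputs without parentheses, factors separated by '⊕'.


equal: each reduces to a4 ⊕ a2 ⊕ a3 ⊕ a1

The first composite normalizes to a4 ⊕ a2 ⊕ a3 ⊕ a1
The second composite normalizes to a4 ⊕ a2 ⊕ a3 ⊕ a1
Same normal form: equal.


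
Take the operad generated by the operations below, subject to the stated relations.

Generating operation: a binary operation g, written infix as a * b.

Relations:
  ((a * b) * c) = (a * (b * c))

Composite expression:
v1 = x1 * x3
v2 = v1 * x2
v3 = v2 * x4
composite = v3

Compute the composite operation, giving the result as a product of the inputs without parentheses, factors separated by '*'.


Key point: g is associative — brackets drop, the x-order remains.
(x1 * x3) collapses to x1 * x3
((x1 * x3) * x2) collapses to x1 * x3 * x2
(((x1 * x3) * x2) * x4) collapses to x1 * x3 * x2 * x4

x1 * x3 * x2 * x4


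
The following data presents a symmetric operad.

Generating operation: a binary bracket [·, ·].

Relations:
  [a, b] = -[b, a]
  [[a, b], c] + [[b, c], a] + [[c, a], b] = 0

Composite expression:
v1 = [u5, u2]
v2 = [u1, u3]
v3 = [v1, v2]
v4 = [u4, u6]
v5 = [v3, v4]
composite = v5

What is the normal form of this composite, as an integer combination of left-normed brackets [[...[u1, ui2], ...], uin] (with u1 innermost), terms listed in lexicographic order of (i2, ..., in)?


A multilinear Lie element is pinned by u1-initial words (u1 innermost).
Composite bracket: [[[u5, u2], [u1, u3]], [u4, u6]]
The bracket unfolds into 32 signed words via [a, b] = ab - ba (2^5 = 32).
Words beginning with u1 determine it all:
  the word u1u3u2u5u4u6 carries sign +1 and contributes +[[[[[u1, u3], u2], u5], u4], u6]
  the word u1u3u2u5u6u4 carries sign -1 and contributes -[[[[[u1, u3], u2], u5], u6], u4]
  the word u1u3u5u2u4u6 carries sign -1 and contributes -[[[[[u1, u3], u5], u2], u4], u6]
  the word u1u3u5u2u6u4 carries sign +1 and contributes +[[[[[u1, u3], u5], u2], u6], u4]

[[[[[u1, u3], u2], u5], u4], u6] - [[[[[u1, u3], u2], u5], u6], u4] - [[[[[u1, u3], u5], u2], u4], u6] + [[[[[u1, u3], u5], u2], u6], u4]


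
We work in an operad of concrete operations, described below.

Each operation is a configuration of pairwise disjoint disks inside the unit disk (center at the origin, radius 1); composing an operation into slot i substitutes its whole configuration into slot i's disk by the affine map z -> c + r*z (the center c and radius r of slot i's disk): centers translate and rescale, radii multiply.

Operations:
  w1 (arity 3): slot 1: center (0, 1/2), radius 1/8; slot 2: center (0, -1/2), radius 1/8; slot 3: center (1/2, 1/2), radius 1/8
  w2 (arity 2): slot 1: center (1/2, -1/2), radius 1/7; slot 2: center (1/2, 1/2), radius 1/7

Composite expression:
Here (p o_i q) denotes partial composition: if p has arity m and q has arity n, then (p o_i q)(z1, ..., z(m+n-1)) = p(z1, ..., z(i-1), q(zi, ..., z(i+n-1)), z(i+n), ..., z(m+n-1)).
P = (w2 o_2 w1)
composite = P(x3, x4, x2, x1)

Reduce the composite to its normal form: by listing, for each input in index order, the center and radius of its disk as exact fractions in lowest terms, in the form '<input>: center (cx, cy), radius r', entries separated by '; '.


Below w2, radii multiply path by path; the x-disk centers shift.
x3 passes through 1 substitution, ending at center (1/2, -1/2), radius 1/7
x4 passes through 2 substitutions, ending at center (1/2, 4/7), radius 1/56
x2 passes through 2 substitutions, ending at center (1/2, 3/7), radius 1/56
x1 passes through 2 substitutions, ending at center (4/7, 4/7), radius 1/56

x1: center (4/7, 4/7), radius 1/56; x2: center (1/2, 3/7), radius 1/56; x3: center (1/2, -1/2), radius 1/7; x4: center (1/2, 4/7), radius 1/56


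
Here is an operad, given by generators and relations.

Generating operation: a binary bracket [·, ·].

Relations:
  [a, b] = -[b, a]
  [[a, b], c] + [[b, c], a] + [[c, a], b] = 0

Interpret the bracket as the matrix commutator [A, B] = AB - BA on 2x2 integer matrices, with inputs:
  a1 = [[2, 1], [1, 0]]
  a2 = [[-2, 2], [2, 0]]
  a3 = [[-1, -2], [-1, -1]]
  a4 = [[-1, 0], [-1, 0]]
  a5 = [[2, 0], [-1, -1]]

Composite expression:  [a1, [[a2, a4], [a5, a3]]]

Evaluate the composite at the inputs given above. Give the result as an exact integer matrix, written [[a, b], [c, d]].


[a2, a4] = [[-2, 2], [-4, 2]]
[a5, a3] = [[-2, -6], [3, 2]]
[[a2, a4], [a5, a3]] = [[-18, 32], [28, 18]]
[a1, [[a2, a4], [a5, a3]]] = [[-4, 100], [-92, 4]]

[[-4, 100], [-92, 4]]


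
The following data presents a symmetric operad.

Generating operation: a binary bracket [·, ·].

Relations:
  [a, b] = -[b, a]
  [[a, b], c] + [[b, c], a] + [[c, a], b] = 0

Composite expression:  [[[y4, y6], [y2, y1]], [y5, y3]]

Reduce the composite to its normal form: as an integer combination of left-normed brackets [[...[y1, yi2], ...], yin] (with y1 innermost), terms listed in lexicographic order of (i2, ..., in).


-[[[[[y1, y2], y4], y6], y3], y5] + [[[[[y1, y2], y4], y6], y5], y3] + [[[[[y1, y2], y6], y4], y3], y5] - [[[[[y1, y2], y6], y4], y5], y3]

In the tensor algebra, words opening y1 carry the y1-anchored form.
Composite bracket: [[[y4, y6], [y2, y1]], [y5, y3]]
Full expansion: 32 signed words from ab - ba (2^5 = 32).
Collect the words opening with y1:
  from y1y2y4y6y3y5, sign -1: term -[[[[[y1, y2], y4], y6], y3], y5]
  from y1y2y4y6y5y3, sign +1: term +[[[[[y1, y2], y4], y6], y5], y3]
  from y1y2y6y4y3y5, sign +1: term +[[[[[y1, y2], y6], y4], y3], y5]
  from y1y2y6y4y5y3, sign -1: term -[[[[[y1, y2], y6], y4], y5], y3]


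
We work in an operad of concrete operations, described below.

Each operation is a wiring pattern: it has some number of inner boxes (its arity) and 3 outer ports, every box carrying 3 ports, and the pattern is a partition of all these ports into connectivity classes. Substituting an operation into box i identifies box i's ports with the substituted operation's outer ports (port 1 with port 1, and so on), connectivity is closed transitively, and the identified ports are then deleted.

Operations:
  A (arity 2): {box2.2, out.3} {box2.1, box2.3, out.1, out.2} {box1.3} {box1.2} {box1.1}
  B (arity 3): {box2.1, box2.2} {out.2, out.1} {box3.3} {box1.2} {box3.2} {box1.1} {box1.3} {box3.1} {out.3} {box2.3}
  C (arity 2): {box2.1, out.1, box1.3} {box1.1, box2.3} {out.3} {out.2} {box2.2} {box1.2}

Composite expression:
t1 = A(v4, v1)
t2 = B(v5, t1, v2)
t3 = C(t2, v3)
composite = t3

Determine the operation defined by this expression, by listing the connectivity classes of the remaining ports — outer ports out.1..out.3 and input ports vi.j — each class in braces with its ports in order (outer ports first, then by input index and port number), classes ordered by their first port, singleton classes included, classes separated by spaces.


Substituting into C glues patterns; closure does the rest.
stage A: inputs (v4, v1), connectivity {out.1, out.2, v1.1, v1.3} {out.3, v1.2} {v4.1} {v4.2} {v4.3}, out.j its boundary
stage B: inputs (v5, v4, v1, v2), connectivity {out.1, out.2} {out.3} {v1.1, v1.3} {v1.2} {v2.1} {v2.2} {v2.3} {v4.1} {v4.2} {v4.3} {v5.1} {v5.2} {v5.3}, out.j its boundary
stage C: inputs (v5, v4, v1, v2, v3), connectivity {out.1, v3.1} {out.2} {out.3} {v1.1, v1.3} {v1.2} {v2.1} {v2.2} {v2.3} {v3.2} {v3.3} {v4.1} {v4.2} {v4.3} {v5.1} {v5.2} {v5.3}, out.j its boundary

{out.1, v3.1} {out.2} {out.3} {v1.1, v1.3} {v1.2} {v2.1} {v2.2} {v2.3} {v3.2} {v3.3} {v4.1} {v4.2} {v4.3} {v5.1} {v5.2} {v5.3}


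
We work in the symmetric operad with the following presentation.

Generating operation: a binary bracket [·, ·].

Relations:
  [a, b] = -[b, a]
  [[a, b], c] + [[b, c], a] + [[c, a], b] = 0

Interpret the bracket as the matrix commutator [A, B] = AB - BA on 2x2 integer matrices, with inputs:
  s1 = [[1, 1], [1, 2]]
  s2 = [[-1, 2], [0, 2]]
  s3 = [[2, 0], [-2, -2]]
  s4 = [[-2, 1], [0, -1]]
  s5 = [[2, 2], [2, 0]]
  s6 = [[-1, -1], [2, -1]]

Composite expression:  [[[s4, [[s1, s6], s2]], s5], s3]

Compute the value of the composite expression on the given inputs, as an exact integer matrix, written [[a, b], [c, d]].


[[20, 40], [40, -20]]

[s1, s6] = [[3, 1], [2, -3]]
[[s1, s6], s2] = [[-4, 15], [-6, 4]]
[s4, [[s1, s6], s2]] = [[-6, -7], [-6, 6]]
[[s4, [[s1, s6], s2]], s5] = [[-2, -10], [12, 2]]
[[[s4, [[s1, s6], s2]], s5], s3] = [[20, 40], [40, -20]]


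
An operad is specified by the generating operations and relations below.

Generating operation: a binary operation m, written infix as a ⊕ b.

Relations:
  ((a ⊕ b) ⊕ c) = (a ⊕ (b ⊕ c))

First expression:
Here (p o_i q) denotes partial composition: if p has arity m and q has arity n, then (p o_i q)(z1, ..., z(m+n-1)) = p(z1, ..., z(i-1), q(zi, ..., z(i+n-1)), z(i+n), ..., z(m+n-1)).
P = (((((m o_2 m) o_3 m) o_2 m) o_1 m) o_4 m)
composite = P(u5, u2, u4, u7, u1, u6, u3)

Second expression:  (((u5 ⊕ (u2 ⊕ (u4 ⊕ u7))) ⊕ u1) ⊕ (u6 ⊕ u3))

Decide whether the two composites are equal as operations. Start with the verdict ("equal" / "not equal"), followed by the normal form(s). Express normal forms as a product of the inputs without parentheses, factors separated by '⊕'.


The first expression, normalized: u5 ⊕ u2 ⊕ u4 ⊕ u7 ⊕ u1 ⊕ u6 ⊕ u3
The second expression, normalized: u5 ⊕ u2 ⊕ u4 ⊕ u7 ⊕ u1 ⊕ u6 ⊕ u3
Same normal form: equal.

equal; the common form is u5 ⊕ u2 ⊕ u4 ⊕ u7 ⊕ u1 ⊕ u6 ⊕ u3


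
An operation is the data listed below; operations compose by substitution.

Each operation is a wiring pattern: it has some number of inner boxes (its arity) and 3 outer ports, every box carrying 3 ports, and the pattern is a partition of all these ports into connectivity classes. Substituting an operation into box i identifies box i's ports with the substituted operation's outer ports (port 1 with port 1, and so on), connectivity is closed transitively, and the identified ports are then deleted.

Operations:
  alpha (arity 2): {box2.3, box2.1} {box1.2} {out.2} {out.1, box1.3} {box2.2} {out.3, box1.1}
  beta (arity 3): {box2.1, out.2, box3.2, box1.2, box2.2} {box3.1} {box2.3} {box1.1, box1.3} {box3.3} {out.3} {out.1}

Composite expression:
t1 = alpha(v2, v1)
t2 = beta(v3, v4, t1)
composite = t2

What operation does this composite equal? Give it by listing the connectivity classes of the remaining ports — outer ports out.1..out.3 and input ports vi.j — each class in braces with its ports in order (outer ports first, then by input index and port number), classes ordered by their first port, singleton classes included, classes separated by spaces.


{out.1} {out.2, v3.2, v4.1, v4.2} {out.3} {v1.1, v1.3} {v1.2} {v2.1} {v2.2} {v2.3} {v3.1, v3.3} {v4.3}


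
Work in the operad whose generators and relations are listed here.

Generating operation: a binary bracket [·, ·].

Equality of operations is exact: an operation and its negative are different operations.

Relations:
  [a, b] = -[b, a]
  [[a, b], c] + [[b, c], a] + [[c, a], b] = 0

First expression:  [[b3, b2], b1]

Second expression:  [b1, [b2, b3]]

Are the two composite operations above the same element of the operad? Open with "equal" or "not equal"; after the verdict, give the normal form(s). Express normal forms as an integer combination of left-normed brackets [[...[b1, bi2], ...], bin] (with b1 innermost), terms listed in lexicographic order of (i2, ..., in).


equal; both compose to [[b1, b2], b3] - [[b1, b3], b2]


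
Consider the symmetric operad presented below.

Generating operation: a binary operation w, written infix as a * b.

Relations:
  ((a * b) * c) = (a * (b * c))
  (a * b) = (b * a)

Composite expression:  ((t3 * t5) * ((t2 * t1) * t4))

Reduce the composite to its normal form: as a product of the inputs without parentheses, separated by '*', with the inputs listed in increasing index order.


With w associative and commutative, the t-input set is all that matters.
(t3 * t5) spells out as t3 * t5
(t2 * t1) spells out as t2 * t1
((t2 * t1) * t4) spells out as t2 * t1 * t4
((t3 * t5) * ((t2 * t1) * t4)) spells out as t3 * t5 * t2 * t1 * t4
sorting the factors by input index: t1 * t2 * t3 * t4 * t5

t1 * t2 * t3 * t4 * t5


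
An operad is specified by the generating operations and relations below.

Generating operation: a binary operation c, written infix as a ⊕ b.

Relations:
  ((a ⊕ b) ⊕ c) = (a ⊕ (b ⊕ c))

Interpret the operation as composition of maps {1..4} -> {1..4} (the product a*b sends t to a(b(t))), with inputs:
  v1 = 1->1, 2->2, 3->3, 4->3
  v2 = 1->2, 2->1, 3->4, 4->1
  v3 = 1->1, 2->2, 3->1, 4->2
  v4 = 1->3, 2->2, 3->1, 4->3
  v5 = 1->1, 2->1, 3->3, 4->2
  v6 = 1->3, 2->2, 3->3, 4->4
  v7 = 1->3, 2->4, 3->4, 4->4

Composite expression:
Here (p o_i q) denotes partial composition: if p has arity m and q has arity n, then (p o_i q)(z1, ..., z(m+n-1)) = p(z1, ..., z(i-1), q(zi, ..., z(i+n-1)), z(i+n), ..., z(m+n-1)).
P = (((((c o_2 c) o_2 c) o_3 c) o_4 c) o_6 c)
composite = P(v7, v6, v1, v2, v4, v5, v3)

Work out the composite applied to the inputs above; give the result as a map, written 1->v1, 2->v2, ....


1->4, 2->4, 3->4, 4->4

(v2 ⊕ v4) = 1->4, 2->1, 3->2, 4->4
(v1 ⊕ (v2 ⊕ v4)) = 1->3, 2->1, 3->2, 4->3
(v6 ⊕ (v1 ⊕ (v2 ⊕ v4))) = 1->3, 2->3, 3->2, 4->3
(v5 ⊕ v3) = 1->1, 2->1, 3->1, 4->1
((v6 ⊕ (v1 ⊕ (v2 ⊕ v4))) ⊕ (v5 ⊕ v3)) = 1->3, 2->3, 3->3, 4->3
(v7 ⊕ ((v6 ⊕ (v1 ⊕ (v2 ⊕ v4))) ⊕ (v5 ⊕ v3))) = 1->4, 2->4, 3->4, 4->4


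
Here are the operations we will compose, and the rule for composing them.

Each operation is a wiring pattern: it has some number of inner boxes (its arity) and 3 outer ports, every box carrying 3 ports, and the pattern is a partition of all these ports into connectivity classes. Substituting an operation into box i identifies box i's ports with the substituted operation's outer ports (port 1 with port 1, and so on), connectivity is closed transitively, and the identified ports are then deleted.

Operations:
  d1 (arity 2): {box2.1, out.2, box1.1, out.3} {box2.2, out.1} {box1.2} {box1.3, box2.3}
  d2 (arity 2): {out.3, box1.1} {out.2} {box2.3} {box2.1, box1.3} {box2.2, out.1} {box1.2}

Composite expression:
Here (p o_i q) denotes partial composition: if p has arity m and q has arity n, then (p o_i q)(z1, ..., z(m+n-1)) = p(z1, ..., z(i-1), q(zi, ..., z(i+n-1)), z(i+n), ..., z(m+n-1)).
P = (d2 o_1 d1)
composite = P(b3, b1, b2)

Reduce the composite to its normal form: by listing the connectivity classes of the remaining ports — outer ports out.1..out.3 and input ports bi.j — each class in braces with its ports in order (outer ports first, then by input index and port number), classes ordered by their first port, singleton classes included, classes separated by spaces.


Treat the ports identified at d2 as solder joints: merge, then drop.
the subtree at d1 composes to {out.1, b1.2} {out.2, out.3, b1.1, b3.1} {b1.3, b3.3} {b3.2} on (b3, b1); out.j = own outer ports
the subtree at d2 composes to {out.1, b2.2} {out.2} {out.3, b1.2} {b1.1, b2.1, b3.1} {b1.3, b3.3} {b2.3} {b3.2} on (b3, b1, b2); out.j = own outer ports

{out.1, b2.2} {out.2} {out.3, b1.2} {b1.1, b2.1, b3.1} {b1.3, b3.3} {b2.3} {b3.2}


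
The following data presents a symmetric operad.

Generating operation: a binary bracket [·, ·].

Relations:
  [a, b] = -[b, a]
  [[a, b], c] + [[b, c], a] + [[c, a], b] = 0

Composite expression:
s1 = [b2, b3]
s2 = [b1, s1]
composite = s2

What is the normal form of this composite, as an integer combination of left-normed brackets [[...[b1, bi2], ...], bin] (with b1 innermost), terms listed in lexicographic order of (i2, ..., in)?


[[b1, b2], b3] - [[b1, b3], b2]


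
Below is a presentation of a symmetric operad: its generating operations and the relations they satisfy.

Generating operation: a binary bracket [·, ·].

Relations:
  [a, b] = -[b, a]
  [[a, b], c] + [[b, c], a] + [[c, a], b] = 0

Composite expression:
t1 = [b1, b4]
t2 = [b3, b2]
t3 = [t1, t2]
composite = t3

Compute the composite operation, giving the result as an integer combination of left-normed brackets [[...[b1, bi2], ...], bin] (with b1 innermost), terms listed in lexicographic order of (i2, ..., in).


-[[[b1, b4], b2], b3] + [[[b1, b4], b3], b2]

In the tensor algebra, words opening b1 carry the b1-anchored form.
Composite bracket: [[b1, b4], [b3, b2]]
Under [a, b] = ab - ba we get 8 signed associative words (2^3 = 8).
Only words starting with b1 matter:
  the word b1b4b2b3 carries sign -1 and contributes -[[[b1, b4], b2], b3]
  the word b1b4b3b2 carries sign +1 and contributes +[[[b1, b4], b3], b2]


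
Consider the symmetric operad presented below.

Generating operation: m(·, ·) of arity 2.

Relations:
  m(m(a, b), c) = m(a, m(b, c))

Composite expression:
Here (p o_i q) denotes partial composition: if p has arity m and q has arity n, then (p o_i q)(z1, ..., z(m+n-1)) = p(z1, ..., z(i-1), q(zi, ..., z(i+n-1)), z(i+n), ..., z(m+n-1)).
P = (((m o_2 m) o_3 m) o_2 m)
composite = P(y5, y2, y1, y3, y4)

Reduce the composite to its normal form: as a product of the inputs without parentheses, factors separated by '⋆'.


Under associativity of m, the answer is the y's in reading order.
m(y2, y1) flattens to y2 ⋆ y1
m(y3, y4) flattens to y3 ⋆ y4
m(m(y2, y1), m(y3, y4)) flattens to y2 ⋆ y1 ⋆ y3 ⋆ y4
m(y5, m(m(y2, y1), m(y3, y4))) flattens to y5 ⋆ y2 ⋆ y1 ⋆ y3 ⋆ y4

y5 ⋆ y2 ⋆ y1 ⋆ y3 ⋆ y4


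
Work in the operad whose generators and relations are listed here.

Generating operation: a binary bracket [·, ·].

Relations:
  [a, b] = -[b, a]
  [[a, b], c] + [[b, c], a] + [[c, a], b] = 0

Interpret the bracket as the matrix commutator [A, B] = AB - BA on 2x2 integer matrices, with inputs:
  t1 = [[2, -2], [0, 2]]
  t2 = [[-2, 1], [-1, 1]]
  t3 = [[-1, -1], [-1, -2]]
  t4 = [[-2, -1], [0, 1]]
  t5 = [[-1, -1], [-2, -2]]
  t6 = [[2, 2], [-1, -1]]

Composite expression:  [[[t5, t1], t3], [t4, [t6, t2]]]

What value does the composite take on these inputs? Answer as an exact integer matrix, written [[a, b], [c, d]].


[[-52, 4], [24, 52]]

[t5, t1] = [[-4, -2], [0, 4]]
[[t5, t1], t3] = [[2, 10], [-8, -2]]
[t6, t2] = [[-1, 9], [6, 1]]
[t4, [t6, t2]] = [[-6, -29], [18, 6]]
[[[t5, t1], t3], [t4, [t6, t2]]] = [[-52, 4], [24, 52]]


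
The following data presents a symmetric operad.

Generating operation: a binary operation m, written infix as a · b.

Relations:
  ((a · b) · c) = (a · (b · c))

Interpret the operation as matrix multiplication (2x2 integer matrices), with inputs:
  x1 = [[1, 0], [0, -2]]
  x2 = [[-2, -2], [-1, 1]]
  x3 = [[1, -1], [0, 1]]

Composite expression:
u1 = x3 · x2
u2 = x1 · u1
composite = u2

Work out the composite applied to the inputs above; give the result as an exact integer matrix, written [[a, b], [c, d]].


[[-1, -3], [2, -2]]

(x3 · x2) = [[-1, -3], [-1, 1]]
(x1 · (x3 · x2)) = [[-1, -3], [2, -2]]


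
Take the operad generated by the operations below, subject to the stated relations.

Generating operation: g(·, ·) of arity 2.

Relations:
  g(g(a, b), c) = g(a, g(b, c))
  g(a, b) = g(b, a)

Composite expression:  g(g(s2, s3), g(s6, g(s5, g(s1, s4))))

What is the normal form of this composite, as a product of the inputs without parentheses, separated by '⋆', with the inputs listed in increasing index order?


With g associative and commutative, the s-input set is all that matters.
g(s2, s3) unparenthesizes to s2 ⋆ s3
g(s1, s4) unparenthesizes to s1 ⋆ s4
g(s5, g(s1, s4)) unparenthesizes to s5 ⋆ s1 ⋆ s4
g(s6, g(s5, g(s1, s4))) unparenthesizes to s6 ⋆ s5 ⋆ s1 ⋆ s4
g(g(s2, s3), g(s6, g(s5, g(s1, s4)))) unparenthesizes to s2 ⋆ s3 ⋆ s6 ⋆ s5 ⋆ s1 ⋆ s4
putting the inputs in ascending order: s1 ⋆ s2 ⋆ s3 ⋆ s4 ⋆ s5 ⋆ s6

s1 ⋆ s2 ⋆ s3 ⋆ s4 ⋆ s5 ⋆ s6


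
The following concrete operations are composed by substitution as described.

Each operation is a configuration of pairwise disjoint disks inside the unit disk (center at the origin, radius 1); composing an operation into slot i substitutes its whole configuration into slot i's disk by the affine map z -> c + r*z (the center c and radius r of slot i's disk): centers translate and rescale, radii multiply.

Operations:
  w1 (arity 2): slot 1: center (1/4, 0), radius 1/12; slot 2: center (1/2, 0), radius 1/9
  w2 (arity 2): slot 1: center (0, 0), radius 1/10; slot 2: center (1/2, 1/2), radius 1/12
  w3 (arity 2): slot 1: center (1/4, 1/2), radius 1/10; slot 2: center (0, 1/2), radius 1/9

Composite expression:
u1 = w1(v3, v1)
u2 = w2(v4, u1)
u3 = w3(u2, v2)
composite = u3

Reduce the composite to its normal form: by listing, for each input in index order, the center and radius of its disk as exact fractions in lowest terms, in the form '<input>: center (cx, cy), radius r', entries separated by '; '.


v1: center (73/240, 11/20), radius 1/1080; v2: center (0, 1/2), radius 1/9; v3: center (29/96, 11/20), radius 1/1440; v4: center (1/4, 1/2), radius 1/100

Affine substitution under w3: radii multiply and v-centers shift.
for v4, the 2-step affine chain lands on center (1/4, 1/2), radius 1/100
for v3, the 3-step affine chain lands on center (29/96, 11/20), radius 1/1440
for v1, the 3-step affine chain lands on center (73/240, 11/20), radius 1/1080
for v2, the 1-step affine chain lands on center (0, 1/2), radius 1/9


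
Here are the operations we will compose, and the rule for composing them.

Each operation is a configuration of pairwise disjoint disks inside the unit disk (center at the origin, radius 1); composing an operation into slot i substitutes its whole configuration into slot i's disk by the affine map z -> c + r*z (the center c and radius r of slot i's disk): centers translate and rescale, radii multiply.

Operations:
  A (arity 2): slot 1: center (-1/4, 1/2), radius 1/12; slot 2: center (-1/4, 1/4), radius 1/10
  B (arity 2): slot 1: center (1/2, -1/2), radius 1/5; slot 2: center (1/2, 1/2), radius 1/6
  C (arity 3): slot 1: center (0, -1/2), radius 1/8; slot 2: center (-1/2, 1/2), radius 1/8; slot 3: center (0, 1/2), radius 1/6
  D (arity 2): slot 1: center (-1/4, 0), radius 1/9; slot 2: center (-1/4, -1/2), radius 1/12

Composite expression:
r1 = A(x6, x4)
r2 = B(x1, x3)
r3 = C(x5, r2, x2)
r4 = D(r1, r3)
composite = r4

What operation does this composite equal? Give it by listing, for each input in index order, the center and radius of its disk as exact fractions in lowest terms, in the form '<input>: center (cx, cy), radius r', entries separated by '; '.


x1: center (-55/192, -89/192), radius 1/480; x2: center (-1/4, -11/24), radius 1/72; x3: center (-55/192, -29/64), radius 1/576; x4: center (-5/18, 1/36), radius 1/90; x5: center (-1/4, -13/24), radius 1/96; x6: center (-5/18, 1/18), radius 1/108

Only the slot chain above each x matters under D; compose those maps.
x6: after 2 affine steps, its disk has center (-5/18, 1/18), radius 1/108
x4: after 2 affine steps, its disk has center (-5/18, 1/36), radius 1/90
x5: after 2 affine steps, its disk has center (-1/4, -13/24), radius 1/96
x1: after 3 affine steps, its disk has center (-55/192, -89/192), radius 1/480
x3: after 3 affine steps, its disk has center (-55/192, -29/64), radius 1/576
x2: after 2 affine steps, its disk has center (-1/4, -11/24), radius 1/72


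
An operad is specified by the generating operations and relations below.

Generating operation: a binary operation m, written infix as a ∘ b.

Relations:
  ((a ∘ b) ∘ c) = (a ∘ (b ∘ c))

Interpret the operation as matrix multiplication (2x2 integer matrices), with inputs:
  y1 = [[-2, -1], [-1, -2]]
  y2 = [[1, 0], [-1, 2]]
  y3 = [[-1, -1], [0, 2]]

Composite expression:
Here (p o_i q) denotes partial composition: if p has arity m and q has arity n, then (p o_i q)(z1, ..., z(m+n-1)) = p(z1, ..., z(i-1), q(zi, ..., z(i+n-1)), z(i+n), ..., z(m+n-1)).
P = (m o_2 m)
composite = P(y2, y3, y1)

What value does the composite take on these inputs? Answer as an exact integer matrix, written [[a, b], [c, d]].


[[3, 3], [-7, -11]]

(y3 ∘ y1) = [[3, 3], [-2, -4]]
(y2 ∘ (y3 ∘ y1)) = [[3, 3], [-7, -11]]


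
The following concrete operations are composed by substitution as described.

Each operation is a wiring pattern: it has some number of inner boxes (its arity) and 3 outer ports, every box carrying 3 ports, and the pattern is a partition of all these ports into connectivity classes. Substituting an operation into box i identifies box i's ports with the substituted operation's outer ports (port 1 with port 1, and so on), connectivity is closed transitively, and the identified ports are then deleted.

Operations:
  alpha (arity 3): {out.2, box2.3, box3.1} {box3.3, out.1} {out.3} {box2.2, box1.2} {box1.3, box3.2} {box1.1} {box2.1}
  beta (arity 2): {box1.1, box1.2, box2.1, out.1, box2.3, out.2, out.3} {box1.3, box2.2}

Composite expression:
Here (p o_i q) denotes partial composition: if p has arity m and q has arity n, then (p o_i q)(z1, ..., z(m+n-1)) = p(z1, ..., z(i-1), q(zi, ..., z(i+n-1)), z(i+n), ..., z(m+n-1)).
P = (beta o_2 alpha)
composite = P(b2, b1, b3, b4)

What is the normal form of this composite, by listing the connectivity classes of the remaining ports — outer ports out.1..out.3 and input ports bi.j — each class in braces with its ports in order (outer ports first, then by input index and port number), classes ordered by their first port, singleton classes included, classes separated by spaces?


{out.1, out.2, out.3, b2.1, b2.2, b4.3} {b1.1} {b1.2, b3.2} {b1.3, b4.2} {b2.3, b3.3, b4.1} {b3.1}

Treat the ports identified at beta as solder joints: merge, then drop.
through alpha, on inputs (b1, b3, b4): {out.1, b4.3} {out.2, b3.3, b4.1} {out.3} {b1.1} {b1.2, b3.2} {b1.3, b4.2} {b3.1} (out.j = stage outer ports)
through beta, on inputs (b2, b1, b3, b4): {out.1, out.2, out.3, b2.1, b2.2, b4.3} {b1.1} {b1.2, b3.2} {b1.3, b4.2} {b2.3, b3.3, b4.1} {b3.1} (out.j = stage outer ports)


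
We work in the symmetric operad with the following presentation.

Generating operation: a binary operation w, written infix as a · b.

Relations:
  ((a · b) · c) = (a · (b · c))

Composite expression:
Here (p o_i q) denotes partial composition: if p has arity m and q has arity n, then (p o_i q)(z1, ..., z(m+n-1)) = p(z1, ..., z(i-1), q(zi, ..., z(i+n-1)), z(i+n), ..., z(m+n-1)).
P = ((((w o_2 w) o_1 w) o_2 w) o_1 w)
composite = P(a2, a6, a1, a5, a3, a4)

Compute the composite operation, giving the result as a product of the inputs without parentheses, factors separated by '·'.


a2 · a6 · a1 · a5 · a3 · a4


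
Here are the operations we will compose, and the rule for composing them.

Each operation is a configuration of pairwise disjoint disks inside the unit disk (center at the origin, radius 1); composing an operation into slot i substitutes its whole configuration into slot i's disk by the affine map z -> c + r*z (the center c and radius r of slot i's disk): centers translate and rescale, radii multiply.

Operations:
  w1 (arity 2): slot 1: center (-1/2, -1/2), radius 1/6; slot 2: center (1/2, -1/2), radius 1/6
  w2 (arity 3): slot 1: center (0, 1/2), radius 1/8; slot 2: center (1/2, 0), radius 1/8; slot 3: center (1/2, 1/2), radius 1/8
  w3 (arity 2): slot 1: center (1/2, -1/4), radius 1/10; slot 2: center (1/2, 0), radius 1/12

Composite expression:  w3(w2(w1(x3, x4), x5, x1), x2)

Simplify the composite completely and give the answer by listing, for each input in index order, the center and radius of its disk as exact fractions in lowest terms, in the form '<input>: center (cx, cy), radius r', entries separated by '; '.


x1: center (11/20, -1/5), radius 1/80; x2: center (1/2, 0), radius 1/12; x3: center (79/160, -33/160), radius 1/480; x4: center (81/160, -33/160), radius 1/480; x5: center (11/20, -1/4), radius 1/80

Each x-disk chains the slot maps above it in w3; radii multiply.
input x3: applying the 3 nested substitutions gives center (79/160, -33/160), radius 1/480
input x4: applying the 3 nested substitutions gives center (81/160, -33/160), radius 1/480
input x5: applying the 2 nested substitutions gives center (11/20, -1/4), radius 1/80
input x1: applying the 2 nested substitutions gives center (11/20, -1/5), radius 1/80
input x2: applying the 1 nested substitution gives center (1/2, 0), radius 1/12


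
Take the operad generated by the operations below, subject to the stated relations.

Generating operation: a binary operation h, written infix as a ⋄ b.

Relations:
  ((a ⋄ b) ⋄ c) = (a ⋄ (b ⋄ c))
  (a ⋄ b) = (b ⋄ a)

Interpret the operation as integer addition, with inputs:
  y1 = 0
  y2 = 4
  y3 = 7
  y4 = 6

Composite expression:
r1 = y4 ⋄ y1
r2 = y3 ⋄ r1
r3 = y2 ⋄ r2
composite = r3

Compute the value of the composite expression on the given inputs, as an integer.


17

(y4 ⋄ y1) = 6
(y3 ⋄ (y4 ⋄ y1)) = 13
(y2 ⋄ (y3 ⋄ (y4 ⋄ y1))) = 17


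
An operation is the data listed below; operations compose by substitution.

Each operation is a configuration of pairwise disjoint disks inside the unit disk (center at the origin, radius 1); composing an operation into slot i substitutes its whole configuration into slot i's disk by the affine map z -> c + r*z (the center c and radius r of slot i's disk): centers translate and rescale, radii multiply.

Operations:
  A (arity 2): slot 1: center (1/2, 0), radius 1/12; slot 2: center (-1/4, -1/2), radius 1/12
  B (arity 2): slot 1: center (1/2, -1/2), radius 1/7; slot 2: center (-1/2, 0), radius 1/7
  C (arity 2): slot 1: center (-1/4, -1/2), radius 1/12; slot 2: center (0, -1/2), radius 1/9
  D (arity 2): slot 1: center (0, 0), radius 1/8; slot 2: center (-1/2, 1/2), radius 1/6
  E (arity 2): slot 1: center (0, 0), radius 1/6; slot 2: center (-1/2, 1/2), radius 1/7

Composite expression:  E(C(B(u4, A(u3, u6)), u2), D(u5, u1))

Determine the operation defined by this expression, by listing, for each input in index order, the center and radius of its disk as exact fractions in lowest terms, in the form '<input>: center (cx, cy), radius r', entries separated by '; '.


u1: center (-4/7, 4/7), radius 1/42; u2: center (0, -1/12), radius 1/54; u3: center (-1/21, -1/12), radius 1/6048; u4: center (-5/144, -13/144), radius 1/504; u5: center (-1/2, 1/2), radius 1/56; u6: center (-11/224, -85/1008), radius 1/6048

Each u-disk chains the slot maps above it in E; radii multiply.
input u4: composing its 3 substitution steps yields center (-5/144, -13/144), radius 1/504
input u3: composing its 4 substitution steps yields center (-1/21, -1/12), radius 1/6048
input u6: composing its 4 substitution steps yields center (-11/224, -85/1008), radius 1/6048
input u2: composing its 2 substitution steps yields center (0, -1/12), radius 1/54
input u5: composing its 2 substitution steps yields center (-1/2, 1/2), radius 1/56
input u1: composing its 2 substitution steps yields center (-4/7, 4/7), radius 1/42


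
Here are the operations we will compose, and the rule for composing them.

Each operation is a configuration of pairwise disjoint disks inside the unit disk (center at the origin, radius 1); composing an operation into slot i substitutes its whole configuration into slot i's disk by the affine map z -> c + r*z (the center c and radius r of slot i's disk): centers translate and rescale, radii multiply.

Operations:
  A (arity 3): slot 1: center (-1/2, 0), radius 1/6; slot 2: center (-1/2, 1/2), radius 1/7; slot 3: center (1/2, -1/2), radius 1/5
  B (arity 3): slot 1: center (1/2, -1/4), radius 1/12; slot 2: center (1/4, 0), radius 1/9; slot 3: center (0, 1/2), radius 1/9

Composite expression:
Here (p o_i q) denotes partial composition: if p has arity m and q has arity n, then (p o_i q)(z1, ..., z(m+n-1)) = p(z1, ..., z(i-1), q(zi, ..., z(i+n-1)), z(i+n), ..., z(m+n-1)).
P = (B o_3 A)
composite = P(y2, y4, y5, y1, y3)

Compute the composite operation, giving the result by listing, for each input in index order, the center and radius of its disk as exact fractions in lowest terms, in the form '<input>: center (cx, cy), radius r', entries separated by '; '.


y1: center (-1/18, 5/9), radius 1/63; y2: center (1/2, -1/4), radius 1/12; y3: center (1/18, 4/9), radius 1/45; y4: center (1/4, 0), radius 1/9; y5: center (-1/18, 1/2), radius 1/54

Affine substitution under B: radii multiply and y-centers shift.
input y2: applying the 1 nested substitution gives center (1/2, -1/4), radius 1/12
input y4: applying the 1 nested substitution gives center (1/4, 0), radius 1/9
input y5: applying the 2 nested substitutions gives center (-1/18, 1/2), radius 1/54
input y1: applying the 2 nested substitutions gives center (-1/18, 5/9), radius 1/63
input y3: applying the 2 nested substitutions gives center (1/18, 4/9), radius 1/45


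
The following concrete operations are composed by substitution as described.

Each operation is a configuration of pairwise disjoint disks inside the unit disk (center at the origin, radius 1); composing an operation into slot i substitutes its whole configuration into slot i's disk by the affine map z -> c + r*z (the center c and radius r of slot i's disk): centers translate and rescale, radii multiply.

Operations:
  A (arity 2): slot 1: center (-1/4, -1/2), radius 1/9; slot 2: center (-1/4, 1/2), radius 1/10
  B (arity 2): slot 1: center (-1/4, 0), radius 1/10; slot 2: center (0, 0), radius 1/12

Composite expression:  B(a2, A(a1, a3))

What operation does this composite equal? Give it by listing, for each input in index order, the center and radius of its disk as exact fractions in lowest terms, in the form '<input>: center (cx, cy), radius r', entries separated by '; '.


a1: center (-1/48, -1/24), radius 1/108; a2: center (-1/4, 0), radius 1/10; a3: center (-1/48, 1/24), radius 1/120

Only the slot chain above each a matters under B; compose those maps.
input a2: applying the 1 nested substitution gives center (-1/4, 0), radius 1/10
input a1: applying the 2 nested substitutions gives center (-1/48, -1/24), radius 1/108
input a3: applying the 2 nested substitutions gives center (-1/48, 1/24), radius 1/120


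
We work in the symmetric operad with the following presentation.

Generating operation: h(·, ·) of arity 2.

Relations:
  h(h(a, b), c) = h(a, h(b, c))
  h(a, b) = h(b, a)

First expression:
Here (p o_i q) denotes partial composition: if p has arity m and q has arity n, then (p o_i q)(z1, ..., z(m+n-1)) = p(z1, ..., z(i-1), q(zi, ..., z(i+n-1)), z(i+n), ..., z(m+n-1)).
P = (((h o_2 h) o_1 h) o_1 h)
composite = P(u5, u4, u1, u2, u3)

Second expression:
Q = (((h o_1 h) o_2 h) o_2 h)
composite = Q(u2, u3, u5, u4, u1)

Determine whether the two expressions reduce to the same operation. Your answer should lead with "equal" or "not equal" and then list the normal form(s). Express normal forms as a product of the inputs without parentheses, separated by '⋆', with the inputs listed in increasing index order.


Normal form of the first expression: u1 ⋆ u2 ⋆ u3 ⋆ u4 ⋆ u5
Normal form of the second expression: u1 ⋆ u2 ⋆ u3 ⋆ u4 ⋆ u5
The normal forms match — equal.

equal; the common form is u1 ⋆ u2 ⋆ u3 ⋆ u4 ⋆ u5


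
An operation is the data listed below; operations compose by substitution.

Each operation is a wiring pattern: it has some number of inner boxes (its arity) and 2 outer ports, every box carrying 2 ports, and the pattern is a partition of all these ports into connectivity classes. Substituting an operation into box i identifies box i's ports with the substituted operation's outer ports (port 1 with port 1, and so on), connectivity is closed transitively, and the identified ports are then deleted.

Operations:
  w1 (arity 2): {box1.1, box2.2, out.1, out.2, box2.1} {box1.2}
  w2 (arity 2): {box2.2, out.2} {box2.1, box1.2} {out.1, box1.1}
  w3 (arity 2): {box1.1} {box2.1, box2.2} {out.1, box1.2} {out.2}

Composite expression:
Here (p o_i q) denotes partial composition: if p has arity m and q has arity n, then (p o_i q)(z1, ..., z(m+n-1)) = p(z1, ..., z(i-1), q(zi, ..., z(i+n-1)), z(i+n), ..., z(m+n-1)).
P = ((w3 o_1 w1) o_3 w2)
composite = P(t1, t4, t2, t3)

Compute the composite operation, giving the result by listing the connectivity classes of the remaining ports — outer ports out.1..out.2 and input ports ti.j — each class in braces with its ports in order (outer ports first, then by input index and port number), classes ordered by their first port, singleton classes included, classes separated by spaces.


{out.1, t1.1, t4.1, t4.2} {out.2} {t1.2} {t2.1, t3.2} {t2.2, t3.1}


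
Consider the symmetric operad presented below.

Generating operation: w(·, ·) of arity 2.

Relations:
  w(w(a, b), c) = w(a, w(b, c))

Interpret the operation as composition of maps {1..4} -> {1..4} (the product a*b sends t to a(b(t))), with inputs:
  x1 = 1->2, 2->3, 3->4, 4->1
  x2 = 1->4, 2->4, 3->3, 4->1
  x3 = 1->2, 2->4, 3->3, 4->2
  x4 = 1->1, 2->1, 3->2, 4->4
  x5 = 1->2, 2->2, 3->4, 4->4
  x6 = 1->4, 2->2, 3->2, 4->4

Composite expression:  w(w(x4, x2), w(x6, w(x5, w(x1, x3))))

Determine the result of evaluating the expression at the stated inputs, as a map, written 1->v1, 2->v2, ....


1->1, 2->4, 3->1, 4->1

w(x4, x2) = 1->4, 2->4, 3->2, 4->1
w(x1, x3) = 1->3, 2->1, 3->4, 4->3
w(x5, w(x1, x3)) = 1->4, 2->2, 3->4, 4->4
w(x6, w(x5, w(x1, x3))) = 1->4, 2->2, 3->4, 4->4
w(w(x4, x2), w(x6, w(x5, w(x1, x3)))) = 1->1, 2->4, 3->1, 4->1


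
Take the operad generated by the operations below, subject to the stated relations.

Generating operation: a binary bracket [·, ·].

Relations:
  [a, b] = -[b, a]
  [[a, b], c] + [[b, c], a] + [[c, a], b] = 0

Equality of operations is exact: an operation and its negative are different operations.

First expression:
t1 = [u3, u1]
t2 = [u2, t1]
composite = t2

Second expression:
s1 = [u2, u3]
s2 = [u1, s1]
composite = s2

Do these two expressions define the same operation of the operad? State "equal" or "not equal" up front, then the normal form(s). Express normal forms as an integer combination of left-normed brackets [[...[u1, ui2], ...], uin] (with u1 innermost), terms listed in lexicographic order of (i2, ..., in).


not equal; the first gives [[u1, u3], u2] and the second [[u1, u2], u3] - [[u1, u3], u2]

The first expression reduces to [[u1, u3], u2]
The second expression reduces to [[u1, u2], u3] - [[u1, u3], u2]
Distinct normal forms: not equal.


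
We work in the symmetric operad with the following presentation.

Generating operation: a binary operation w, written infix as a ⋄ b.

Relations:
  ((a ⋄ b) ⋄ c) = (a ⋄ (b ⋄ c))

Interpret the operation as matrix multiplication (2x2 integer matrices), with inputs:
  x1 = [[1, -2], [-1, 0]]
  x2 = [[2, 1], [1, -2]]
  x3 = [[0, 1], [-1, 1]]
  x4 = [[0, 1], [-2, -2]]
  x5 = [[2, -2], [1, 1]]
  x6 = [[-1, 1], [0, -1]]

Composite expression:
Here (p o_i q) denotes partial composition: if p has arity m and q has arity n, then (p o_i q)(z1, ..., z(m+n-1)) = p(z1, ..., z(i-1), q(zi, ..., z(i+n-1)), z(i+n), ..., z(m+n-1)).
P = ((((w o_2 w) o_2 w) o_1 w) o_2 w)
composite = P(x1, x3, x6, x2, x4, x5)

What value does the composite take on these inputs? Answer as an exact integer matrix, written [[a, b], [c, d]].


[[47, -17], [13, -3]]

(x3 ⋄ x6) = [[0, -1], [1, -2]]
(x1 ⋄ (x3 ⋄ x6)) = [[-2, 3], [0, 1]]
(x2 ⋄ x4) = [[-2, 0], [4, 5]]
((x2 ⋄ x4) ⋄ x5) = [[-4, 4], [13, -3]]
((x1 ⋄ (x3 ⋄ x6)) ⋄ ((x2 ⋄ x4) ⋄ x5)) = [[47, -17], [13, -3]]
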